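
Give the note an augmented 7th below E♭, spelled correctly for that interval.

A seventh below E lands on the letter F.
An augmented seventh spans 12 semitones, so Eb moves to pitch class 3. On the letter F that is Fbb.

Fbb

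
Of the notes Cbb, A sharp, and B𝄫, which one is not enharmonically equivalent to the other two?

Bbb

In 12-tone equal temperament, enharmonic equivalents share a pitch class. Cbb is pitch class 10; A# is pitch class 10; Bbb is pitch class 9.
Cbb and A# share pitch class 10, while Bbb is pitch class 9.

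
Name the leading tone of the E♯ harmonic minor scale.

D##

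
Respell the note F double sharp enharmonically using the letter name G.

G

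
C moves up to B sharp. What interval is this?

augmented seventh

The letter names run C→B, a span of 6 letter steps, so the interval is some kind of seventh.
C to B# is 12 semitones. A major seventh is 11, so 12 makes it augmented.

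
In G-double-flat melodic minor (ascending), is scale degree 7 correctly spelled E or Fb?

Fb

Each scale degree takes a distinct letter name. Degree 7 of a scale on G must use the letter F.
Fb and E are enharmonically the same pitch, but only Fb uses the letter F, so it is the correct spelling here.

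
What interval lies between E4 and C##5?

augmented sixth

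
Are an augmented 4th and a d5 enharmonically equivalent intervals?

Yes

An augmented fourth spans 6 semitones; a diminished fifth spans 6.
They are enharmonically equivalent.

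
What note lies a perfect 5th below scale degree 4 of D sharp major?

Scale degree 4 of D# major is G#.
A perfect fifth (7 semitones) below G# lands on the letter C, giving C#.

C#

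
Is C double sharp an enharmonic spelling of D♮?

Yes

C## is pitch class 2; D is pitch class 2.
All spellings map to pitch class 2, so they are enharmonically equivalent.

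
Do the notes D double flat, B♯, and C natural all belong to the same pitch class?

Yes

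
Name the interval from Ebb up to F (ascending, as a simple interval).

augmented second

Counting letters E–F gives a second.
Ebb→F = 3 semitones, 1 wider than the major second (2), so augmented.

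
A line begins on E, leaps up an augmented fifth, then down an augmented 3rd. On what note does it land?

G

An augmented fifth up from E is B# (letter B, 8 semitones up).
An augmented third down from B# is G (letter G, 5 semitones down).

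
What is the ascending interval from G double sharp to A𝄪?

Counting letters G–A gives a second.
G##→A## = 2 semitones, exactly the major second.

major second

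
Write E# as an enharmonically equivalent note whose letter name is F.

F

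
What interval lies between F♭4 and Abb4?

minor third

Counting letters F–G–A gives a third.
Fb→Abb = 3 semitones, 1 narrower than the major third (4), so minor.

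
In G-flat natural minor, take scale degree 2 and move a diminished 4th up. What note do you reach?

Scale degree 2 of Gb natural minor is Ab.
A diminished fourth (4 semitones) above Ab lands on the letter D, giving Dbb.

Dbb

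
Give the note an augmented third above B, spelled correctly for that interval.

A third above B lands on the letter D.
An augmented third spans 5 semitones, so B moves to pitch class 4. On the letter D that is D##.

D##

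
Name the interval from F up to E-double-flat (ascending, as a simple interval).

diminished seventh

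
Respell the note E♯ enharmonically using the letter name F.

E# is pitch class 5. The letter F alone is pitch class 5.
Pitch class 5 on F needs no accidental: F.

F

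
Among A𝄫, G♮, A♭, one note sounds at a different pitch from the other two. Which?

Ab

In 12-tone equal temperament, enharmonic equivalents share a pitch class. Abb is pitch class 7; G is pitch class 7; Ab is pitch class 8.
Abb and G share pitch class 7, while Ab is pitch class 8.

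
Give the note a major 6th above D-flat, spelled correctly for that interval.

A sixth above D lands on the letter B.
A major sixth spans 9 semitones, so Db moves to pitch class 10. On the letter B that is Bb.

Bb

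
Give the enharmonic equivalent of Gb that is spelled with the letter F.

Plain F sits 1 semitone below Gb, so on the letter F the same pitch needs a sharp: F#.

F#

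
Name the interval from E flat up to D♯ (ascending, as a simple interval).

augmented seventh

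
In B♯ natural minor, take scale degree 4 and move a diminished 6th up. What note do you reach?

Scale degree 4 of B# natural minor is E#.
A diminished sixth (7 semitones) above E# lands on the letter C, giving C.

C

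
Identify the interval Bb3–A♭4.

minor seventh

Counting letters B–C–D–E–F–G–A gives a seventh.
Bb→Ab = 10 semitones, 1 narrower than the major seventh (11), so minor.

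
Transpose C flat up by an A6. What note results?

A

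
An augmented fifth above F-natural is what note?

C#

F up a perfect fifth is C, so the target letter is C.
From F, an augmented fifth is 8 semitones up: C#.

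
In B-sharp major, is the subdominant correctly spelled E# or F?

Each scale degree takes a distinct letter name. Degree 4 of a scale on B must use the letter E.
E# and F are enharmonically the same pitch, but only E# uses the letter E, so it is the correct spelling here.

E#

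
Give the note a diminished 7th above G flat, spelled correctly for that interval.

G up a major seventh is F#, so the target letter is F.
From Gb, a diminished seventh is 9 semitones up: Fbb.

Fbb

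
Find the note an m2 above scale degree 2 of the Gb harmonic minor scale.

Bbb

Scale degree 2 of Gb harmonic minor is Ab.
A minor second (1 semitone) above Ab lands on the letter B, giving Bbb.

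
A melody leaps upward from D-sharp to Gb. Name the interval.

The letter names run D→G, a span of 3 letter steps, so the interval is some kind of fourth.
D# to Gb is 3 semitones. A perfect fourth is 5, so 3 makes it doubly diminished.

doubly diminished fourth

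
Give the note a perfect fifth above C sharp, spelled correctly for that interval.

G#

C up a perfect fifth is G, so the target letter is G.
From C#, a perfect fifth is 7 semitones up: G#.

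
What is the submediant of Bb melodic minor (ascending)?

G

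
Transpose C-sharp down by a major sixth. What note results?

E

C down a major sixth is Eb, so the target letter is E.
From C#, a major sixth is 9 semitones down: E.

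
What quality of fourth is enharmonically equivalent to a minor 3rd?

doubly diminished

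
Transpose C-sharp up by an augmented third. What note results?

A third above C lands on the letter E.
An augmented third spans 5 semitones, so C# moves to pitch class 6. On the letter E that is E##.

E##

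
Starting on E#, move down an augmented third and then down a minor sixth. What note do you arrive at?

An augmented third down from E# is C (letter C, 5 semitones down).
A minor sixth down from C is E (letter E, 8 semitones down).

E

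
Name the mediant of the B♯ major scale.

D##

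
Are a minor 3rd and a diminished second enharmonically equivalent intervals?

A minor third spans 3 semitones; a diminished second spans 0.
The spans differ, so they are not enharmonic equivalents.

No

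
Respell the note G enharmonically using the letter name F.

F##

G is pitch class 7. The letter F alone is pitch class 5.
To reach pitch class 7 from F requires an offset of +2 semitones, i.e. double sharp: F##.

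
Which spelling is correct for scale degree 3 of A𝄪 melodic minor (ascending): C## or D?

C##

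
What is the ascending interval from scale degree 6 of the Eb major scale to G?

Scale degree 6 of Eb major is C.
C up to G: letters C→G make it a fifth; 7 semitones makes it perfect.

perfect fifth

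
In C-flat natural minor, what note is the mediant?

The Cb natural minor scale runs Cb Db Ebb Fb Gb Abb Bbb.
Degree 3 is Ebb.

Ebb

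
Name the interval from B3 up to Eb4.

diminished fourth

The letter names run B→E, a span of 3 letter steps, so the interval is some kind of fourth.
B to Eb is 4 semitones. A perfect fourth is 5, so 4 makes it diminished.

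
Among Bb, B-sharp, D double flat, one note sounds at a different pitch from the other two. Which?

Bb

In 12-tone equal temperament, enharmonic equivalents share a pitch class. Bb is pitch class 10; B# is pitch class 0; Dbb is pitch class 0.
B# and Dbb share pitch class 0, while Bb is pitch class 10.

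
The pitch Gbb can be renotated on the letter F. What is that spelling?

F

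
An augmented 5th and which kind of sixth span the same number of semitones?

minor

An augmented fifth spans 8 semitones.
A sixth spanning 8 semitones is minor (the major sixth is 9).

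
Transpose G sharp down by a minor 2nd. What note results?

A second below G lands on the letter F.
A minor second spans 1 semitone, so G# moves to pitch class 7. On the letter F that is F##.

F##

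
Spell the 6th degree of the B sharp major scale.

G##

The B# major scale runs B# C## D## E# F## G## A##.
Degree 6 is G##.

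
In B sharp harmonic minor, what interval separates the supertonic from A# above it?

minor sixth

The supertonic of B# harmonic minor is C##.
C## up to A#: letters C→A make it a sixth; 8 semitones makes it minor.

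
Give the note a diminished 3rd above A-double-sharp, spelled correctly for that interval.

C#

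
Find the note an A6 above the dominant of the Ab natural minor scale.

The dominant of Ab natural minor is Eb.
An augmented sixth (10 semitones) above Eb lands on the letter C, giving C#.

C#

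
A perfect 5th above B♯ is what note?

A fifth above B lands on the letter F.
A perfect fifth spans 7 semitones, so B# moves to pitch class 7. On the letter F that is F##.

F##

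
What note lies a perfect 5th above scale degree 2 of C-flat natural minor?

Ab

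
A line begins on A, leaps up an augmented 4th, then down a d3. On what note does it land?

B##

An augmented fourth up from A is D# (letter D, 6 semitones up).
A diminished third down from D# is B## (letter B, 2 semitones down).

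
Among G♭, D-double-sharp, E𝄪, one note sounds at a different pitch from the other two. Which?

In 12-tone equal temperament, enharmonic equivalents share a pitch class. Gb is pitch class 6; D## is pitch class 4; E## is pitch class 6.
Gb and E## share pitch class 6, while D## is pitch class 4.

D##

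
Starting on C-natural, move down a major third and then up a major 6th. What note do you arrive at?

F

A major third down from C is Ab (letter A, 4 semitones down).
A major sixth up from Ab is F (letter F, 9 semitones up).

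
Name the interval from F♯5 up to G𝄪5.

augmented second

The letter names run F→G, a span of 1 letter step, so the interval is some kind of second.
F# to G## is 3 semitones. A major second is 2, so 3 makes it augmented.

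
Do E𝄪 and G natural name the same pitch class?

E## is pitch class 6; G is pitch class 7.
The pitch classes differ (6 vs. 7), so they are not enharmonic equivalents.

No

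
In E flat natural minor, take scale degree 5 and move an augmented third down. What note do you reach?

Scale degree 5 of Eb natural minor is Bb.
An augmented third (5 semitones) below Bb lands on the letter G, giving Gbb.

Gbb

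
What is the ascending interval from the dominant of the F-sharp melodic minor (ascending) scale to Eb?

diminished third

The dominant of F# melodic minor (ascending) is C#.
C# up to Eb: letters C→E make it a third; 2 semitones makes it diminished.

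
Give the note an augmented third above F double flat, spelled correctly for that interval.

Ab

F up a major third is A, so the target letter is A.
From Fbb, an augmented third is 5 semitones up: Ab.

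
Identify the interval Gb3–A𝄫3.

Counting letters G–A gives a second.
Gb→Abb = 1 semitone, 1 narrower than the major second (2), so minor.

minor second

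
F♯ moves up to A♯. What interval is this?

major third

Counting letters F–G–A gives a third.
F#→A# = 4 semitones, exactly the major third.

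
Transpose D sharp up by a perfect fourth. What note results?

D up a perfect fourth is G, so the target letter is G.
From D#, a perfect fourth is 5 semitones up: G#.

G#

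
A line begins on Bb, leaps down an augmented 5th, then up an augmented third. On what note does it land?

G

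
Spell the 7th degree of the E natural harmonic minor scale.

Degree 7 takes the letter 6 steps above E, which is D.
In harmonic minor, degree 7 sits 11 semitones above the tonic. E + 11 semitones is pitch class 3, spelled on D as D#.

D#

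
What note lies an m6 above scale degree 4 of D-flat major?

Scale degree 4 of Db major is Gb.
A minor sixth (8 semitones) above Gb lands on the letter E, giving Ebb.

Ebb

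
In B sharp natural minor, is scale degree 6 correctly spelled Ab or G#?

G#

Each scale degree takes a distinct letter name. Degree 6 of a scale on B must use the letter G.
G# and Ab are enharmonically the same pitch, but only G# uses the letter G, so it is the correct spelling here.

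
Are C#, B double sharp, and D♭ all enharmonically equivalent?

C# is pitch class 1; B## is pitch class 1; Db is pitch class 1.
All spellings map to pitch class 1, so they are enharmonically equivalent.

Yes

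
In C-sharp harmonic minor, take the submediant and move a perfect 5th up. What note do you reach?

E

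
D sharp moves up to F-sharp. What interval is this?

Counting letters D–E–F gives a third.
D#→F# = 3 semitones, 1 narrower than the major third (4), so minor.

minor third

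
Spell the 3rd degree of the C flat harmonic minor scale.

Ebb

Degree 3 takes the letter 2 steps above C, which is E.
In harmonic minor, degree 3 sits 3 semitones above the tonic. Cb + 3 semitones is pitch class 2, spelled on E as Ebb.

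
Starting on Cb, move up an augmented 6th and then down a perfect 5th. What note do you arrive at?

An augmented sixth up from Cb is A (letter A, 10 semitones up).
A perfect fifth down from A is D (letter D, 7 semitones down).

D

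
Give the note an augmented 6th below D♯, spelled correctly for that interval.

A sixth below D lands on the letter F.
An augmented sixth spans 10 semitones, so D# moves to pitch class 5. On the letter F that is F.

F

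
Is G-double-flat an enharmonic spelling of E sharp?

Yes

Gbb is pitch class 5; E# is pitch class 5.
All spellings map to pitch class 5, so they are enharmonically equivalent.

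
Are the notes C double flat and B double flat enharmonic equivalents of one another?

No

Two spellings are enharmonically equivalent only if they share a pitch class.
Here Cbb → 10, Bbb → 9; 9 ≠ 10, so they are not.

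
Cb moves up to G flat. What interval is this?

Counting letters C–D–E–F–G gives a fifth.
Cb→Gb = 7 semitones, exactly the perfect fifth.

perfect fifth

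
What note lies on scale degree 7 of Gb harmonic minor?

F

Degree 7 takes the letter 6 steps above G, which is F.
In harmonic minor, degree 7 sits 11 semitones above the tonic. Gb + 11 semitones is pitch class 5, spelled on F as F.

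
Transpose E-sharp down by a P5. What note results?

A#

A fifth below E lands on the letter A.
A perfect fifth spans 7 semitones, so E# moves to pitch class 10. On the letter A that is A#.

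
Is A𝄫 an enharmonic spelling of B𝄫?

Abb is pitch class 7; Bbb is pitch class 9.
The pitch classes differ (7 vs. 9), so they are not enharmonic equivalents.

No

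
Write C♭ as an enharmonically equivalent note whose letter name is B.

B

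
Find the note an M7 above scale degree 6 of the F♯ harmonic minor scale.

C#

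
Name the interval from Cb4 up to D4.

Counting letters C–D gives a second.
Cb→D = 3 semitones, 1 wider than the major second (2), so augmented.

augmented second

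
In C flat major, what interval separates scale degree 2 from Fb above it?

Scale degree 2 of Cb major is Db.
Db up to Fb: letters D→F make it a third; 3 semitones makes it minor.

minor third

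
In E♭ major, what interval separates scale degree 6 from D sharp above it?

Scale degree 6 of Eb major is C.
C up to D#: letters C→D make it a second; 3 semitones makes it augmented.

augmented second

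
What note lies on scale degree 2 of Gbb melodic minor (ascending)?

Abb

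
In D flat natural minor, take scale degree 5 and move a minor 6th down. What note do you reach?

C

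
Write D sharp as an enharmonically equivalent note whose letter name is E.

Eb

Plain E sits 1 semitone above D#, so on the letter E the same pitch needs a flat: Eb.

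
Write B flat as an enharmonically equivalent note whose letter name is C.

Cbb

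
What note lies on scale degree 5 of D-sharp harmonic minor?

The D# harmonic minor scale runs D# E# F# G# A# B C##.
Degree 5 is A#.

A#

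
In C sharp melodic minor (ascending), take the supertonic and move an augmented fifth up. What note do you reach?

A##

The supertonic of C# melodic minor (ascending) is D#.
An augmented fifth (8 semitones) above D# lands on the letter A, giving A##.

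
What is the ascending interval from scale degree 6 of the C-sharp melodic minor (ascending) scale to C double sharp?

major third

Scale degree 6 of C# melodic minor (ascending) is A#.
A# up to C##: letters A→C make it a third; 4 semitones makes it major.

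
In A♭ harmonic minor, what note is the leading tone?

Degree 7 takes the letter 6 steps above A, which is G.
In harmonic minor, degree 7 sits 11 semitones above the tonic. Ab + 11 semitones is pitch class 7, spelled on G as G.

G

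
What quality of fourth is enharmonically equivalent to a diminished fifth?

augmented

A diminished fifth spans 6 semitones.
A fourth spanning 6 semitones is augmented (the perfect fourth is 5).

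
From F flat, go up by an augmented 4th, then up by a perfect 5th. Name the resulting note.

F

An augmented fourth up from Fb is Bb (letter B, 6 semitones up).
A perfect fifth up from Bb is F (letter F, 7 semitones up).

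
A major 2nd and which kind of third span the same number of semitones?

diminished

A major second spans 2 semitones.
A third spanning 2 semitones is diminished (the major third is 4).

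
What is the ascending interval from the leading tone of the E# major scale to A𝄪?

The leading tone of E# major is D##.
D## up to A##: letters D→A make it a fifth; 7 semitones makes it perfect.

perfect fifth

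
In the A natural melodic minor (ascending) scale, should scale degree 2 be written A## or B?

Each scale degree takes a distinct letter name. Degree 2 of a scale on A must use the letter B.
B and A## are enharmonically the same pitch, but only B uses the letter B, so it is the correct spelling here.

B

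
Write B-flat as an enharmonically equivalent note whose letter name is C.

Cbb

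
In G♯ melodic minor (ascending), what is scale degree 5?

Degree 5 takes the letter 4 steps above G, which is D.
In melodic minor (ascending), degree 5 sits 7 semitones above the tonic. G# + 7 semitones is pitch class 3, spelled on D as D#.

D#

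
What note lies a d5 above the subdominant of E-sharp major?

E

The subdominant of E# major is A#.
A diminished fifth (6 semitones) above A# lands on the letter E, giving E.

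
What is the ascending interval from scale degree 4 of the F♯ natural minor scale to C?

minor second

Scale degree 4 of F# natural minor is B.
B up to C: letters B→C make it a second; 1 semitone makes it minor.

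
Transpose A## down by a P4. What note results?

E##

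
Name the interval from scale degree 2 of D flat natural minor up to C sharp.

augmented sixth

Scale degree 2 of Db natural minor is Eb.
Eb up to C#: letters E→C make it a sixth; 10 semitones makes it augmented.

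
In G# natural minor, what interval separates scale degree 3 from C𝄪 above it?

Scale degree 3 of G# natural minor is B.
B up to C##: letters B→C make it a second; 3 semitones makes it augmented.

augmented second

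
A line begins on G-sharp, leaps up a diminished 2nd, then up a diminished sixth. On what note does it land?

A diminished second up from G# is Ab (letter A, 0 semitones up).
A diminished sixth up from Ab is Fbb (letter F, 7 semitones up).

Fbb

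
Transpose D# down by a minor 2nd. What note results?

C##

D down a major second is C, so the target letter is C.
From D#, a minor second is 1 semitone down: C##.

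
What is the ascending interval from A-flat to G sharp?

augmented seventh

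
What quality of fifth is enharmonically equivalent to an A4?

An augmented fourth spans 6 semitones.
A fifth spanning 6 semitones is diminished (the perfect fifth is 7).

diminished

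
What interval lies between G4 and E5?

Counting letters G–A–B–C–D–E gives a sixth.
G→E = 9 semitones, exactly the major sixth.

major sixth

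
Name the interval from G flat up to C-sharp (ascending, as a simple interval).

doubly augmented fourth

The letter names run G→C, a span of 3 letter steps, so the interval is some kind of fourth.
Gb to C# is 7 semitones. A perfect fourth is 5, so 7 makes it doubly augmented.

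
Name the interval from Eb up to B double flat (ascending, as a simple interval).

The letter names run E→B, a span of 4 letter steps, so the interval is some kind of fifth.
Eb to Bbb is 6 semitones. A perfect fifth is 7, so 6 makes it diminished.

diminished fifth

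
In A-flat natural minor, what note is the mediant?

Cb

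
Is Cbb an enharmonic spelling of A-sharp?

Yes

Cbb is pitch class 10; A# is pitch class 10.
All spellings map to pitch class 10, so they are enharmonically equivalent.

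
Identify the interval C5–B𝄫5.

diminished seventh

Counting letters C–D–E–F–G–A–B gives a seventh.
C→Bbb = 9 semitones, 2 narrower than the major seventh (11), so diminished.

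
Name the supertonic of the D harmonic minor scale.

The D harmonic minor scale runs D E F G A Bb C#.
Degree 2 is E.

E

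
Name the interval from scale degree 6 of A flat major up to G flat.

minor second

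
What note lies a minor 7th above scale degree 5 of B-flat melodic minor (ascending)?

Eb

Scale degree 5 of Bb melodic minor (ascending) is F.
A minor seventh (10 semitones) above F lands on the letter E, giving Eb.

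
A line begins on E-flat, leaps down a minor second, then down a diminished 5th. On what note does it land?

G#

A minor second down from Eb is D (letter D, 1 semitone down).
A diminished fifth down from D is G# (letter G, 6 semitones down).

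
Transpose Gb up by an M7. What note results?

F

G up a major seventh is F#, so the target letter is F.
From Gb, a major seventh is 11 semitones up: F.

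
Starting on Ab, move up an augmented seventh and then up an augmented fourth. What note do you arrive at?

C##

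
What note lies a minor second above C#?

D

C up a major second is D, so the target letter is D.
From C#, a minor second is 1 semitone up: D.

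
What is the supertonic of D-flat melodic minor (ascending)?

Eb

The Db melodic minor (ascending) scale runs Db Eb Fb Gb Ab Bb C.
Degree 2 is Eb.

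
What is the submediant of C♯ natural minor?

Degree 6 takes the letter 5 steps above C, which is A.
In natural minor, degree 6 sits 8 semitones above the tonic. C# + 8 semitones is pitch class 9, spelled on A as A.

A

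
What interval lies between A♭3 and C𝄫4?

Counting letters A–B–C gives a third.
Ab→Cbb = 2 semitones, 2 narrower than the major third (4), so diminished.

diminished third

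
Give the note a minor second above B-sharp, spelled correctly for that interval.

A second above B lands on the letter C.
A minor second spans 1 semitone, so B# moves to pitch class 1. On the letter C that is C#.

C#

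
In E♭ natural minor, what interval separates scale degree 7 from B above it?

Scale degree 7 of Eb natural minor is Db.
Db up to B: letters D→B make it a sixth; 10 semitones makes it augmented.

augmented sixth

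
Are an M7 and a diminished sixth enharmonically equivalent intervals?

No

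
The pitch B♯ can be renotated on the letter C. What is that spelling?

C

B# is pitch class 0. The letter C alone is pitch class 0.
Pitch class 0 on C needs no accidental: C.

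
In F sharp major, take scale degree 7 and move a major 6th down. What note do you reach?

Scale degree 7 of F# major is E#.
A major sixth (9 semitones) below E# lands on the letter G, giving G#.

G#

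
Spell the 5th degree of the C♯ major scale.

G#

The C# major scale runs C# D# E# F# G# A# B#.
Degree 5 is G#.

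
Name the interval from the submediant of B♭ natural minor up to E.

augmented sixth

The submediant of Bb natural minor is Gb.
Gb up to E: letters G→E make it a sixth; 10 semitones makes it augmented.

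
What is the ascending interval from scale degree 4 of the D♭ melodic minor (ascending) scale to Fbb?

Scale degree 4 of Db melodic minor (ascending) is Gb.
Gb up to Fbb: letters G→F make it a seventh; 9 semitones makes it diminished.

diminished seventh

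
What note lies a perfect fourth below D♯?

D down a perfect fourth is A, so the target letter is A.
From D#, a perfect fourth is 5 semitones down: A#.

A#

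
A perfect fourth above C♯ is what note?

F#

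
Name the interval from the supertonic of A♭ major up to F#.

The supertonic of Ab major is Bb.
Bb up to F#: letters B→F make it a fifth; 8 semitones makes it augmented.

augmented fifth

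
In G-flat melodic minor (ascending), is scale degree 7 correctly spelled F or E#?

F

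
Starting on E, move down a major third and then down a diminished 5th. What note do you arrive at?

A major third down from E is C (letter C, 4 semitones down).
A diminished fifth down from C is F# (letter F, 6 semitones down).

F#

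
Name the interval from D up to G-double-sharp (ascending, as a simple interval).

The letter names run D→G, a span of 3 letter steps, so the interval is some kind of fourth.
D to G## is 7 semitones. A perfect fourth is 5, so 7 makes it doubly augmented.

doubly augmented fourth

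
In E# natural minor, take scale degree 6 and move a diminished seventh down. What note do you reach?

Scale degree 6 of E# natural minor is C#.
A diminished seventh (9 semitones) below C# lands on the letter D, giving D##.

D##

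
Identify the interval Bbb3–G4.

Counting letters B–C–D–E–F–G gives a sixth.
Bbb→G = 10 semitones, 1 wider than the major sixth (9), so augmented.

augmented sixth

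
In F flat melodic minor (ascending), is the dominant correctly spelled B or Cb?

Cb

Each scale degree takes a distinct letter name. Degree 5 of a scale on F must use the letter C.
Cb and B are enharmonically the same pitch, but only Cb uses the letter C, so it is the correct spelling here.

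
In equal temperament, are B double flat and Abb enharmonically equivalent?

Bbb is pitch class 9; Abb is pitch class 7.
The pitch classes differ (9 vs. 7), so they are not enharmonic equivalents.

No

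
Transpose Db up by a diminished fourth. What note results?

Gbb

A fourth above D lands on the letter G.
A diminished fourth spans 4 semitones, so Db moves to pitch class 5. On the letter G that is Gbb.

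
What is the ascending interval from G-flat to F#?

The letter names run G→F, a span of 6 letter steps, so the interval is some kind of seventh.
Gb to F# is 12 semitones. A major seventh is 11, so 12 makes it augmented.

augmented seventh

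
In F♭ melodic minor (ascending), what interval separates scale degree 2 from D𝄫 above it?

Scale degree 2 of Fb melodic minor (ascending) is Gb.
Gb up to Dbb: letters G→D make it a fifth; 6 semitones makes it diminished.

diminished fifth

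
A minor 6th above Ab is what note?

A sixth above A lands on the letter F.
A minor sixth spans 8 semitones, so Ab moves to pitch class 4. On the letter F that is Fb.

Fb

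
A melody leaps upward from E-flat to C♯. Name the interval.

Counting letters E–F–G–A–B–C gives a sixth.
Eb→C# = 10 semitones, 1 wider than the major sixth (9), so augmented.

augmented sixth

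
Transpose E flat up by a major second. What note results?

E up a major second is F#, so the target letter is F.
From Eb, a major second is 2 semitones up: F.

F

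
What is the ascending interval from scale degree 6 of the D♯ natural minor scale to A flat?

Scale degree 6 of D# natural minor is B.
B up to Ab: letters B→A make it a seventh; 9 semitones makes it diminished.

diminished seventh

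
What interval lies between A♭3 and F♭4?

Counting letters A–B–C–D–E–F gives a sixth.
Ab→Fb = 8 semitones, 1 narrower than the major sixth (9), so minor.

minor sixth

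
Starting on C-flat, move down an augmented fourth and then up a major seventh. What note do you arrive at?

Fb

An augmented fourth down from Cb is Gbb (letter G, 6 semitones down).
A major seventh up from Gbb is Fb (letter F, 11 semitones up).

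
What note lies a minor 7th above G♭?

G up a major seventh is F#, so the target letter is F.
From Gb, a minor seventh is 10 semitones up: Fb.

Fb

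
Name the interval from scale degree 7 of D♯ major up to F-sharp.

Scale degree 7 of D# major is C##.
C## up to F#: letters C→F make it a fourth; 4 semitones makes it diminished.

diminished fourth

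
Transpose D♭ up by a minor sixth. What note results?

Bbb

D up a major sixth is B, so the target letter is B.
From Db, a minor sixth is 8 semitones up: Bbb.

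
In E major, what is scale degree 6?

The E major scale runs E F# G# A B C# D#.
Degree 6 is C#.

C#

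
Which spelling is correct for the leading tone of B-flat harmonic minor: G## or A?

A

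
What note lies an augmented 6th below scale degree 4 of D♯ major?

Scale degree 4 of D# major is G#.
An augmented sixth (10 semitones) below G# lands on the letter B, giving Bb.

Bb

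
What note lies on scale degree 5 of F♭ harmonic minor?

Degree 5 takes the letter 4 steps above F, which is C.
In harmonic minor, degree 5 sits 7 semitones above the tonic. Fb + 7 semitones is pitch class 11, spelled on C as Cb.

Cb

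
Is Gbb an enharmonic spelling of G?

Two spellings are enharmonically equivalent only if they share a pitch class.
Here Gbb → 5, G → 7; 5 ≠ 7, so they are not.

No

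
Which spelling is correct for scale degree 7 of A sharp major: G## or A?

G##

Each scale degree takes a distinct letter name. Degree 7 of a scale on A must use the letter G.
G## and A are enharmonically the same pitch, but only G## uses the letter G, so it is the correct spelling here.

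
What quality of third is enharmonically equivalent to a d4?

major

A diminished fourth spans 4 semitones.
A third spanning 4 semitones is major (the major third is 4).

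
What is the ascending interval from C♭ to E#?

doubly augmented third

The letter names run C→E, a span of 2 letter steps, so the interval is some kind of third.
Cb to E# is 6 semitones. A major third is 4, so 6 makes it doubly augmented.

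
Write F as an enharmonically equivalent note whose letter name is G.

Gbb

F is pitch class 5. The letter G alone is pitch class 7.
To reach pitch class 5 from G requires an offset of -2 semitones, i.e. double flat: Gbb.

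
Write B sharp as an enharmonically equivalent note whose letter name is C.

Plain C sits at the same pitch as B#, so on the letter C the same pitch needs a natural: C.

C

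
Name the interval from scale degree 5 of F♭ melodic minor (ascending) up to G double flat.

Scale degree 5 of Fb melodic minor (ascending) is Cb.
Cb up to Gbb: letters C→G make it a fifth; 6 semitones makes it diminished.

diminished fifth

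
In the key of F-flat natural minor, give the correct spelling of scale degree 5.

Cb

Degree 5 takes the letter 4 steps above F, which is C.
In natural minor, degree 5 sits 7 semitones above the tonic. Fb + 7 semitones is pitch class 11, spelled on C as Cb.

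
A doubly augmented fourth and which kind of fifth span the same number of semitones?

A doubly augmented fourth spans 7 semitones.
A fifth spanning 7 semitones is perfect (the perfect fifth is 7).

perfect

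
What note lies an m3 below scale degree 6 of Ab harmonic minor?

Db

Scale degree 6 of Ab harmonic minor is Fb.
A minor third (3 semitones) below Fb lands on the letter D, giving Db.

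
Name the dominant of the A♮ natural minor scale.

E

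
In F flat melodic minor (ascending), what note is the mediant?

Abb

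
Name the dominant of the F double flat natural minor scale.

Cbb

Degree 5 takes the letter 4 steps above F, which is C.
In natural minor, degree 5 sits 7 semitones above the tonic. Fbb + 7 semitones is pitch class 10, spelled on C as Cbb.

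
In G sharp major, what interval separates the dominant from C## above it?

major seventh

The dominant of G# major is D#.
D# up to C##: letters D→C make it a seventh; 11 semitones makes it major.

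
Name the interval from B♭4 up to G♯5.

The letter names run B→G, a span of 5 letter steps, so the interval is some kind of sixth.
Bb to G# is 10 semitones. A major sixth is 9, so 10 makes it augmented.

augmented sixth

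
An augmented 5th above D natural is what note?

A#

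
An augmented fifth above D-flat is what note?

D up a perfect fifth is A, so the target letter is A.
From Db, an augmented fifth is 8 semitones up: A.

A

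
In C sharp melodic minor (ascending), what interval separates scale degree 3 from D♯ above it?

Scale degree 3 of C# melodic minor (ascending) is E.
E up to D#: letters E→D make it a seventh; 11 semitones makes it major.

major seventh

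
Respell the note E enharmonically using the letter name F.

Fb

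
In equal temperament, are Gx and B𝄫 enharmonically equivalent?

G## = pitch class 9 and Bbb = pitch class 9 — the same pitch class, so they are enharmonic equivalents.

Yes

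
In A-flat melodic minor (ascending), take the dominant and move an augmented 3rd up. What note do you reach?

The dominant of Ab melodic minor (ascending) is Eb.
An augmented third (5 semitones) above Eb lands on the letter G, giving G#.

G#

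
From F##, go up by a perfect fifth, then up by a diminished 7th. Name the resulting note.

A perfect fifth up from F## is C## (letter C, 7 semitones up).
A diminished seventh up from C## is B (letter B, 9 semitones up).

B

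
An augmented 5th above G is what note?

D#

A fifth above G lands on the letter D.
An augmented fifth spans 8 semitones, so G moves to pitch class 3. On the letter D that is D#.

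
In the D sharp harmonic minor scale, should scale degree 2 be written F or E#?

Each scale degree takes a distinct letter name. Degree 2 of a scale on D must use the letter E.
E# and F are enharmonically the same pitch, but only E# uses the letter E, so it is the correct spelling here.

E#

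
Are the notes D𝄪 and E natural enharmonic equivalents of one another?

D## is pitch class 4; E is pitch class 4.
All spellings map to pitch class 4, so they are enharmonically equivalent.

Yes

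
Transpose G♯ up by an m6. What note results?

A sixth above G lands on the letter E.
A minor sixth spans 8 semitones, so G# moves to pitch class 4. On the letter E that is E.

E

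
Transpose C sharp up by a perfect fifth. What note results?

G#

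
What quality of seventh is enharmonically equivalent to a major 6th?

A major sixth spans 9 semitones.
A seventh spanning 9 semitones is diminished (the major seventh is 11).

diminished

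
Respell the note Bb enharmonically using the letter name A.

Plain A sits 1 semitone below Bb, so on the letter A the same pitch needs a sharp: A#.

A#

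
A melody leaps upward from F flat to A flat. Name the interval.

major third

The letter names run F→A, a span of 2 letter steps, so the interval is some kind of third.
Fb to Ab is 4 semitones. A major third is 4, so 4 makes it major.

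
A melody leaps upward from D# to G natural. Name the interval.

Counting letters D–E–F–G gives a fourth.
D#→G = 4 semitones, 1 narrower than the perfect fourth (5), so diminished.

diminished fourth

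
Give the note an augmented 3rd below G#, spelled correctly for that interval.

Eb

G down a major third is Eb, so the target letter is E.
From G#, an augmented third is 5 semitones down: Eb.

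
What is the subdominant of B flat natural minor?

Eb

Degree 4 takes the letter 3 steps above B, which is E.
In natural minor, degree 4 sits 5 semitones above the tonic. Bb + 5 semitones is pitch class 3, spelled on E as Eb.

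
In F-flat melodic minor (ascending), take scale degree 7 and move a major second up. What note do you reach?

Scale degree 7 of Fb melodic minor (ascending) is Eb.
A major second (2 semitones) above Eb lands on the letter F, giving F.

F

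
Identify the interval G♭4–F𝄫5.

Counting letters G–A–B–C–D–E–F gives a seventh.
Gb→Fbb = 9 semitones, 2 narrower than the major seventh (11), so diminished.

diminished seventh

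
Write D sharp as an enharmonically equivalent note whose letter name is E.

Eb

D# is pitch class 3. The letter E alone is pitch class 4.
To reach pitch class 3 from E requires an offset of -1 semitone, i.e. flat: Eb.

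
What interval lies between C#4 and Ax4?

augmented sixth

Counting letters C–D–E–F–G–A gives a sixth.
C#→A## = 10 semitones, 1 wider than the major sixth (9), so augmented.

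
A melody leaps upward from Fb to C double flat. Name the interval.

Counting letters F–G–A–B–C gives a fifth.
Fb→Cbb = 6 semitones, 1 narrower than the perfect fifth (7), so diminished.

diminished fifth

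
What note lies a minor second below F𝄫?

Ebb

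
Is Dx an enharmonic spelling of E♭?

No

D## is pitch class 4; Eb is pitch class 3.
The pitch classes differ (4 vs. 3), so they are not enharmonic equivalents.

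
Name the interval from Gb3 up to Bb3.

major third

The letter names run G→B, a span of 2 letter steps, so the interval is some kind of third.
Gb to Bb is 4 semitones. A major third is 4, so 4 makes it major.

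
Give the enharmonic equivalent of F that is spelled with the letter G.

Gbb

F is pitch class 5. The letter G alone is pitch class 7.
To reach pitch class 5 from G requires an offset of -2 semitones, i.e. double flat: Gbb.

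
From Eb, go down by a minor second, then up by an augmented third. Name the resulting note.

F##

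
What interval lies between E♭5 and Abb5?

diminished fourth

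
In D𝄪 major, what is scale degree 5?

Degree 5 takes the letter 4 steps above D, which is A.
In major, degree 5 sits 7 semitones above the tonic. D## + 7 semitones is pitch class 11, spelled on A as A##.

A##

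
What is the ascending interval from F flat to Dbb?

Counting letters F–G–A–B–C–D gives a sixth.
Fb→Dbb = 8 semitones, 1 narrower than the major sixth (9), so minor.

minor sixth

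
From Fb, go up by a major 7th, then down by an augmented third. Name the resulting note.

A major seventh up from Fb is Eb (letter E, 11 semitones up).
An augmented third down from Eb is Cbb (letter C, 5 semitones down).

Cbb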